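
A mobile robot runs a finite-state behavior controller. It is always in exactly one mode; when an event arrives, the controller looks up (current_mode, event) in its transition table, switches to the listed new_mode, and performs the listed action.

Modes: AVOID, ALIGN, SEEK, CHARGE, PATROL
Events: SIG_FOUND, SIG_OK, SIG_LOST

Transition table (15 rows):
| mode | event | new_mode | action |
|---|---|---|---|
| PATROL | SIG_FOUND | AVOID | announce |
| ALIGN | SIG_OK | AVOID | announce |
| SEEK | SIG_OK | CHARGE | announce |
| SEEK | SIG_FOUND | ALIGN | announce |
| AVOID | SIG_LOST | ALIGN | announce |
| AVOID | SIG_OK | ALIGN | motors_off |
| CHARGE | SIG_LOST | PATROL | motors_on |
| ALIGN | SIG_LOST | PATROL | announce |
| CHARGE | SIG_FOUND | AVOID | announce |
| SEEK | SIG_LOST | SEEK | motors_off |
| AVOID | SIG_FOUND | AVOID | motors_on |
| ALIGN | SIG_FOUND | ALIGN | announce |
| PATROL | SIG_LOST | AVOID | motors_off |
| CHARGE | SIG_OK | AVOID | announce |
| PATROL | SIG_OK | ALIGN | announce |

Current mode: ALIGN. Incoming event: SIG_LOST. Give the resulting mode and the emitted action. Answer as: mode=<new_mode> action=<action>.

current mode = ALIGN; filter table to that mode:
  (ALIGN, SIG_OK) → (AVOID, announce)
  (ALIGN, SIG_LOST) → (PATROL, announce)  ← event matches
  (ALIGN, SIG_FOUND) → (ALIGN, announce)
event = SIG_LOST selects (PATROL, announce)

mode=PATROL action=announce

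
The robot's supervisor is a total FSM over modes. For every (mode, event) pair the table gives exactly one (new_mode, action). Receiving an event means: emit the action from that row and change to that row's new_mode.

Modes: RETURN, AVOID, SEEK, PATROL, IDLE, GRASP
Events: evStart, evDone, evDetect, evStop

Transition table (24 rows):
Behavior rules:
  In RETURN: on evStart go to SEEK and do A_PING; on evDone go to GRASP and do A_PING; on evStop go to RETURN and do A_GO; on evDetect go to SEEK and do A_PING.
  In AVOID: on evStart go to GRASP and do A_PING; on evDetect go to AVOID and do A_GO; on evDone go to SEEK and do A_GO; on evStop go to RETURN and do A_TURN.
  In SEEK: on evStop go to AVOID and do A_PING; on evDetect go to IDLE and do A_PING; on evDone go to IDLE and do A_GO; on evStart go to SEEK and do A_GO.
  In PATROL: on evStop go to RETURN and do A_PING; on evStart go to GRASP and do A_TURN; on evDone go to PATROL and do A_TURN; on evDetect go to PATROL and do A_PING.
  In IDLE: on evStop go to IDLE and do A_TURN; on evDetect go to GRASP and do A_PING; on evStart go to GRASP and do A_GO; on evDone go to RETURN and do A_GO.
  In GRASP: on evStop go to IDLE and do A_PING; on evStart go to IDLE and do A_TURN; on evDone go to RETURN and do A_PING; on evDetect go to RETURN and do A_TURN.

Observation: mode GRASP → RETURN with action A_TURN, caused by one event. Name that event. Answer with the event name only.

evDetect

try evStart: (GRASP, evStart) → (IDLE, A_TURN)
try evDone: (GRASP, evDone) → (RETURN, A_PING)
try evDetect: (GRASP, evDetect) → (RETURN, A_TURN)  ← matches
try evStop: (GRASP, evStop) → (IDLE, A_PING)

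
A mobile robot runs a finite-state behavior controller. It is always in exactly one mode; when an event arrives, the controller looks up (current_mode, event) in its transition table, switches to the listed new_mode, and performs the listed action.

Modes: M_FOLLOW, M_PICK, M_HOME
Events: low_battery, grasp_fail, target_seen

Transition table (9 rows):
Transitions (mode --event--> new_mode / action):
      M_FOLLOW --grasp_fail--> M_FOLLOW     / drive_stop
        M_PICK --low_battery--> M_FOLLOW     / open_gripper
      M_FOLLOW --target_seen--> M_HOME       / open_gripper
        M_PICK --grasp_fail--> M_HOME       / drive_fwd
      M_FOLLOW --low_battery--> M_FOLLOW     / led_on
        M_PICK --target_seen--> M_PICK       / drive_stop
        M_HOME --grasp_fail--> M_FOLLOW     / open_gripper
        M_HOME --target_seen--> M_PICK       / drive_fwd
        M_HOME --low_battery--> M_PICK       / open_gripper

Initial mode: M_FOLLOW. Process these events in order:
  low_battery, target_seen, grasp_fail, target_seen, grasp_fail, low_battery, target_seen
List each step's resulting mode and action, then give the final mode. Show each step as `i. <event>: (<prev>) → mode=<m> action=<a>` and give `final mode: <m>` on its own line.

1. low_battery: (M_FOLLOW) → mode=M_FOLLOW action=led_on
2. target_seen: (M_FOLLOW) → mode=M_HOME action=open_gripper
3. grasp_fail: (M_HOME) → mode=M_FOLLOW action=open_gripper
4. target_seen: (M_FOLLOW) → mode=M_HOME action=open_gripper
5. grasp_fail: (M_HOME) → mode=M_FOLLOW action=open_gripper
6. low_battery: (M_FOLLOW) → mode=M_FOLLOW action=led_on
7. target_seen: (M_FOLLOW) → mode=M_HOME action=open_gripper

final mode: M_HOME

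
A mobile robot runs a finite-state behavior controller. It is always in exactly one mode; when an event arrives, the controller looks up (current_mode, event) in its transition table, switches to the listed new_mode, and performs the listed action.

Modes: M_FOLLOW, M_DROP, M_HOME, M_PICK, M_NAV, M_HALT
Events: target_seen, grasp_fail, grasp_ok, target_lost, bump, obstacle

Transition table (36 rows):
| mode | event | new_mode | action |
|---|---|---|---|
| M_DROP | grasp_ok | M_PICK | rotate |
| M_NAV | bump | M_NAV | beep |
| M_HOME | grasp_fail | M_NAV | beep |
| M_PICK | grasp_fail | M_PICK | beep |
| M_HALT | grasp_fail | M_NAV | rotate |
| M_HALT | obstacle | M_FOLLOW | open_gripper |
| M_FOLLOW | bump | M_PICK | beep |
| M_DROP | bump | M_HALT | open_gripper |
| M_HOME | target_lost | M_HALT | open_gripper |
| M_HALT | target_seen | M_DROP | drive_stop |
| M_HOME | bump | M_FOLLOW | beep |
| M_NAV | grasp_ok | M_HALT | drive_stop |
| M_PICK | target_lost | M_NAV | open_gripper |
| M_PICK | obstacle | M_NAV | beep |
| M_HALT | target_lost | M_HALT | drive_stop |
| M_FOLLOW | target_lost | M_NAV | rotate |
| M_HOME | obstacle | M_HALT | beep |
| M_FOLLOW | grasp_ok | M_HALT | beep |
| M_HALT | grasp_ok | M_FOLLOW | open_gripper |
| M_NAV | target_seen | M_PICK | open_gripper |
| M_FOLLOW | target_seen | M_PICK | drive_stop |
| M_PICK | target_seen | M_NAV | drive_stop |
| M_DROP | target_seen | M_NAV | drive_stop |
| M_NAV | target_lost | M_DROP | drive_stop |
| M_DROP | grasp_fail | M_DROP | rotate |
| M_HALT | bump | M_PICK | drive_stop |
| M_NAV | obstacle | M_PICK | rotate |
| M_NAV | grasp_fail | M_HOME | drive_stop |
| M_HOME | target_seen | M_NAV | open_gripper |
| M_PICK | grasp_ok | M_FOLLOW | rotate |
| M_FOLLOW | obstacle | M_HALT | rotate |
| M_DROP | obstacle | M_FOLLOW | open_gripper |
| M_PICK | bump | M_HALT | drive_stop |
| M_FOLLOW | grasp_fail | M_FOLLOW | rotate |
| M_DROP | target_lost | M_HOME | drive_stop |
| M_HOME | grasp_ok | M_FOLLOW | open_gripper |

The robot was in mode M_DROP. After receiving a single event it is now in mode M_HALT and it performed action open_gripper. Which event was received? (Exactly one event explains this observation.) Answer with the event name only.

bump

try target_seen: (M_DROP, target_seen) → (M_NAV, drive_stop)
try grasp_fail: (M_DROP, grasp_fail) → (M_DROP, rotate)
try grasp_ok: (M_DROP, grasp_ok) → (M_PICK, rotate)
try target_lost: (M_DROP, target_lost) → (M_HOME, drive_stop)
try bump: (M_DROP, bump) → (M_HALT, open_gripper)  ← matches
try obstacle: (M_DROP, obstacle) → (M_FOLLOW, open_gripper)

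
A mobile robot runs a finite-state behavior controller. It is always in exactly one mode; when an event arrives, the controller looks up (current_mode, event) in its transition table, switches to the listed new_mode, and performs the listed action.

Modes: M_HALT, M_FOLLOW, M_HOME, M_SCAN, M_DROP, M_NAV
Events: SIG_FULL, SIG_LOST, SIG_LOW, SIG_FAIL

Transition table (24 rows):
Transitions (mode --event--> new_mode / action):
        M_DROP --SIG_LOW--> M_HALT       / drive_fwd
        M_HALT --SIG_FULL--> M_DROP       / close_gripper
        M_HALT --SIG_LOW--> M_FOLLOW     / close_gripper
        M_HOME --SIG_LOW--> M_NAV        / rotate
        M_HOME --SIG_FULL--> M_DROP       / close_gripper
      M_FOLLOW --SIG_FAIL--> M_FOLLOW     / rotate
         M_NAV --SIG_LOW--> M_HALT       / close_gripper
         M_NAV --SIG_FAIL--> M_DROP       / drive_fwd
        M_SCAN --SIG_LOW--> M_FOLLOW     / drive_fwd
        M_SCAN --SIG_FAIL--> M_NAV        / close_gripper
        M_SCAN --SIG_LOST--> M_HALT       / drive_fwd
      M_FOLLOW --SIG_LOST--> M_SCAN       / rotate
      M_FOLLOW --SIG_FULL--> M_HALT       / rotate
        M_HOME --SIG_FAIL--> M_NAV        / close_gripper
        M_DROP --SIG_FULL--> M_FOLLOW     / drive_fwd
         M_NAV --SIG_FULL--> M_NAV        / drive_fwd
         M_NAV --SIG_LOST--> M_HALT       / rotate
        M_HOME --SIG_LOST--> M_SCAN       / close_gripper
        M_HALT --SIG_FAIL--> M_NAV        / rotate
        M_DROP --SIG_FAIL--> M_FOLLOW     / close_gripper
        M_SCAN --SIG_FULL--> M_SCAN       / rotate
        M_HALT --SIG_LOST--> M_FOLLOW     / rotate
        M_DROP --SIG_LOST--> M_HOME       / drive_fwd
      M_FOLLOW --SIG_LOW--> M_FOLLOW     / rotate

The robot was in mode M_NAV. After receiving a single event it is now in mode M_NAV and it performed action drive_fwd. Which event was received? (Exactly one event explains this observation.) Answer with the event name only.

SIG_FULL

try SIG_FULL: (M_NAV, SIG_FULL) → (M_NAV, drive_fwd)  ← matches
try SIG_LOST: (M_NAV, SIG_LOST) → (M_HALT, rotate)
try SIG_LOW: (M_NAV, SIG_LOW) → (M_HALT, close_gripper)
try SIG_FAIL: (M_NAV, SIG_FAIL) → (M_DROP, drive_fwd)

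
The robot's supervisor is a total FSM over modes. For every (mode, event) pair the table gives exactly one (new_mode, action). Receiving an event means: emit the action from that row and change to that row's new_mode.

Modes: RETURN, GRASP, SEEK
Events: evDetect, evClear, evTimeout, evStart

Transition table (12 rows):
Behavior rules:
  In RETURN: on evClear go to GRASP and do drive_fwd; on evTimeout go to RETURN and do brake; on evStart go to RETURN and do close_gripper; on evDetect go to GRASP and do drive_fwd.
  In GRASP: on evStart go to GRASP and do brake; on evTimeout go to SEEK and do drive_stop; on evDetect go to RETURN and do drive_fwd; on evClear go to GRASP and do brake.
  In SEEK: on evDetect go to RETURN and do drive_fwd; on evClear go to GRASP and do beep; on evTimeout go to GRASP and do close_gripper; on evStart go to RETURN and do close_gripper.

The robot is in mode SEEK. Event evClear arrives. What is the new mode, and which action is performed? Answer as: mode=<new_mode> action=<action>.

current mode = SEEK; filter table to that mode:
  (SEEK, evDetect) → (RETURN, drive_fwd)
  (SEEK, evClear) → (GRASP, beep)  ← event matches
  (SEEK, evTimeout) → (GRASP, close_gripper)
  (SEEK, evStart) → (RETURN, close_gripper)
event = evClear selects (GRASP, beep)

mode=GRASP action=beep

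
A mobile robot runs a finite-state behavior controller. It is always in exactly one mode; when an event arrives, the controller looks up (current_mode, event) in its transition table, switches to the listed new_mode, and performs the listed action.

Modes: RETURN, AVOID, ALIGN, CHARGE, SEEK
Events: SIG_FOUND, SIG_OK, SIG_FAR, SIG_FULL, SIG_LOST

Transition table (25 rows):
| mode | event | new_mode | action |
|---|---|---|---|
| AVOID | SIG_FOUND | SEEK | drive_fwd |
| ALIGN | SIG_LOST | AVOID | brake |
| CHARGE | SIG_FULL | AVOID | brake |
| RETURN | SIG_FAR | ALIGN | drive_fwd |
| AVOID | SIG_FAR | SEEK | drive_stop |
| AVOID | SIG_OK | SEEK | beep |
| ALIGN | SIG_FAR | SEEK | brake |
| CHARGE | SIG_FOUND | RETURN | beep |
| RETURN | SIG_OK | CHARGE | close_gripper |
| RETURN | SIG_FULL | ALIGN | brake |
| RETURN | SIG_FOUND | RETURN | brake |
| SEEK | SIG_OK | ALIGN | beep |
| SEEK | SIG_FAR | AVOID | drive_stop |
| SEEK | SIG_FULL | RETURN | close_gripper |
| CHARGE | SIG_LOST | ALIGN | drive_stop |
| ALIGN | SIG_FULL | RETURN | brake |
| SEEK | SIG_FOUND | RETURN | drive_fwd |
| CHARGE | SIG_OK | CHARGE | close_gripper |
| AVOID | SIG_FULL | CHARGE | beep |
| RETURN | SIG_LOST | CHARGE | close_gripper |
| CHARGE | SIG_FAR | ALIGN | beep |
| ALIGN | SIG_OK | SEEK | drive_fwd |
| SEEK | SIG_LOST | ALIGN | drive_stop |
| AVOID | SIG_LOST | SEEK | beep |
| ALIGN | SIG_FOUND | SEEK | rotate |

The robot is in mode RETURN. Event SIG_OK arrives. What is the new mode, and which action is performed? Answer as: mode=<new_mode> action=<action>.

mode=CHARGE action=close_gripper

current mode = RETURN; filter table to that mode:
  (RETURN, SIG_FAR) → (ALIGN, drive_fwd)
  (RETURN, SIG_OK) → (CHARGE, close_gripper)  ← event matches
  (RETURN, SIG_FULL) → (ALIGN, brake)
  (RETURN, SIG_FOUND) → (RETURN, brake)
  (RETURN, SIG_LOST) → (CHARGE, close_gripper)
event = SIG_OK selects (CHARGE, close_gripper)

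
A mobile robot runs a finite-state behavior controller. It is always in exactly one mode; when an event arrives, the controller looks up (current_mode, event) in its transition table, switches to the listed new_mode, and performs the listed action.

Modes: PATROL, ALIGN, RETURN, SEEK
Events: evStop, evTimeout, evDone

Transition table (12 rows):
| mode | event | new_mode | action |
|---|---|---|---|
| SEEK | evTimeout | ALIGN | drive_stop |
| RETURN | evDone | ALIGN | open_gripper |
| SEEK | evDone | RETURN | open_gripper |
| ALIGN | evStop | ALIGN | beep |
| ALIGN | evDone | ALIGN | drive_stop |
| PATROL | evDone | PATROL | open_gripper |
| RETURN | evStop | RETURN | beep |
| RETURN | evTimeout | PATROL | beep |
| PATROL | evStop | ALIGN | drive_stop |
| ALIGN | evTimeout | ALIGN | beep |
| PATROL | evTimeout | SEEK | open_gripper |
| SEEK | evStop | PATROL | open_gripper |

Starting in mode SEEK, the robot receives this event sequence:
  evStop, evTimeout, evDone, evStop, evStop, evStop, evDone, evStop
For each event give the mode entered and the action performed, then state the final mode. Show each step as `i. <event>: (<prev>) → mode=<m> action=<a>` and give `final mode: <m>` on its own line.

1. evStop: (SEEK) → mode=PATROL action=open_gripper
2. evTimeout: (PATROL) → mode=SEEK action=open_gripper
3. evDone: (SEEK) → mode=RETURN action=open_gripper
4. evStop: (RETURN) → mode=RETURN action=beep
5. evStop: (RETURN) → mode=RETURN action=beep
6. evStop: (RETURN) → mode=RETURN action=beep
7. evDone: (RETURN) → mode=ALIGN action=open_gripper
8. evStop: (ALIGN) → mode=ALIGN action=beep

final mode: ALIGN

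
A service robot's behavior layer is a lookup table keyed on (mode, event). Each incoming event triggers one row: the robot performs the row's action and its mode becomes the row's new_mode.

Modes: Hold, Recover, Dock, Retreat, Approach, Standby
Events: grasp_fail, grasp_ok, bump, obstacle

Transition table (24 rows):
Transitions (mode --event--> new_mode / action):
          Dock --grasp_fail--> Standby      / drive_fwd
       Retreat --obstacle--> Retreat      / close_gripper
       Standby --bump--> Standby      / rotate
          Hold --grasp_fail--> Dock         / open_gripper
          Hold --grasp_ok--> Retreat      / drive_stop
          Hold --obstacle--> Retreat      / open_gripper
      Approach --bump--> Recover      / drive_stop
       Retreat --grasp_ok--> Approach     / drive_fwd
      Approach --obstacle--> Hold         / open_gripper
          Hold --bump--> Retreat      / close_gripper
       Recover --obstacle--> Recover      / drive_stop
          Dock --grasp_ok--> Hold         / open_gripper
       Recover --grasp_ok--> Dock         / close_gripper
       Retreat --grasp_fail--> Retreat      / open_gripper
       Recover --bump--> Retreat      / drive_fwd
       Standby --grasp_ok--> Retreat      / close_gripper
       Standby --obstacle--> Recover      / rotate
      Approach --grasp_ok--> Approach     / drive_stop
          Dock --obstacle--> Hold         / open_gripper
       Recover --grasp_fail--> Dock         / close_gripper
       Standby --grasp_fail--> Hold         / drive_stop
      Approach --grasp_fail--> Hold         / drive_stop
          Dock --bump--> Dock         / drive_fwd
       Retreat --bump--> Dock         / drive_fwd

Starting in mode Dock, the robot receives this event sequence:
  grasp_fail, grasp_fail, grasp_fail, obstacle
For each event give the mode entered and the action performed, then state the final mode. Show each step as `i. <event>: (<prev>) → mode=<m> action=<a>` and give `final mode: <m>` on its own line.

1. grasp_fail: (Dock) → mode=Standby action=drive_fwd
2. grasp_fail: (Standby) → mode=Hold action=drive_stop
3. grasp_fail: (Hold) → mode=Dock action=open_gripper
4. obstacle: (Dock) → mode=Hold action=open_gripper

final mode: Hold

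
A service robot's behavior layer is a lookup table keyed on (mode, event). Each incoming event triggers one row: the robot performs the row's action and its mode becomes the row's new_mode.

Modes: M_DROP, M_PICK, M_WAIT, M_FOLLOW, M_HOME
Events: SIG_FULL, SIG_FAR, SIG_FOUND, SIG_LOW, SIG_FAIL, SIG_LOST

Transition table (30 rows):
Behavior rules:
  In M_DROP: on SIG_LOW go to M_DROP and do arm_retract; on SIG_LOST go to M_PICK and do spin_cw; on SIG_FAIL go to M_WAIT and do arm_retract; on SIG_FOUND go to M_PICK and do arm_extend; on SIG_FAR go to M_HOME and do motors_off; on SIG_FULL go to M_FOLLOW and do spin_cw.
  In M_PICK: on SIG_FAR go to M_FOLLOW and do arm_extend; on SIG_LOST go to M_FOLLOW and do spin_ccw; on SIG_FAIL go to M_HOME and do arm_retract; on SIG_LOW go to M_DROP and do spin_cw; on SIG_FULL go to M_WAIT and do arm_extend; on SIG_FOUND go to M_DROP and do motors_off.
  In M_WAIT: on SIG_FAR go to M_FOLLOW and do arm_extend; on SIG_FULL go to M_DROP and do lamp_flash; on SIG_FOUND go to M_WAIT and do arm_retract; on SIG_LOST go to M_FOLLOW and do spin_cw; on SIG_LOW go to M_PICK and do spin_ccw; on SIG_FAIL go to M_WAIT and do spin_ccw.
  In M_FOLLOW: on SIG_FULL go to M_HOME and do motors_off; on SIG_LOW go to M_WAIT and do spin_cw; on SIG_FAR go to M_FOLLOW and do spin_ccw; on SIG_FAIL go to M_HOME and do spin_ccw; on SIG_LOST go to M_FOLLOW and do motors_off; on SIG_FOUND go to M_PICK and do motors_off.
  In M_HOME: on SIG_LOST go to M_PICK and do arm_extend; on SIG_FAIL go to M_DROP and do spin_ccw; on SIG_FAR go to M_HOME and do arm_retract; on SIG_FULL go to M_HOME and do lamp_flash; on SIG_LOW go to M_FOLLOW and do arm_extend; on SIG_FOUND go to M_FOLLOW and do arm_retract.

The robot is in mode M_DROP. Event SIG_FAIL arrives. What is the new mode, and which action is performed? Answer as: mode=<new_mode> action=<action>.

mode=M_WAIT action=arm_retract

current mode = M_DROP; filter table to that mode:
  (M_DROP, SIG_LOW) → (M_DROP, arm_retract)
  (M_DROP, SIG_LOST) → (M_PICK, spin_cw)
  (M_DROP, SIG_FAIL) → (M_WAIT, arm_retract)  ← event matches
  (M_DROP, SIG_FOUND) → (M_PICK, arm_extend)
  (M_DROP, SIG_FAR) → (M_HOME, motors_off)
  (M_DROP, SIG_FULL) → (M_FOLLOW, spin_cw)
event = SIG_FAIL selects (M_WAIT, arm_retract)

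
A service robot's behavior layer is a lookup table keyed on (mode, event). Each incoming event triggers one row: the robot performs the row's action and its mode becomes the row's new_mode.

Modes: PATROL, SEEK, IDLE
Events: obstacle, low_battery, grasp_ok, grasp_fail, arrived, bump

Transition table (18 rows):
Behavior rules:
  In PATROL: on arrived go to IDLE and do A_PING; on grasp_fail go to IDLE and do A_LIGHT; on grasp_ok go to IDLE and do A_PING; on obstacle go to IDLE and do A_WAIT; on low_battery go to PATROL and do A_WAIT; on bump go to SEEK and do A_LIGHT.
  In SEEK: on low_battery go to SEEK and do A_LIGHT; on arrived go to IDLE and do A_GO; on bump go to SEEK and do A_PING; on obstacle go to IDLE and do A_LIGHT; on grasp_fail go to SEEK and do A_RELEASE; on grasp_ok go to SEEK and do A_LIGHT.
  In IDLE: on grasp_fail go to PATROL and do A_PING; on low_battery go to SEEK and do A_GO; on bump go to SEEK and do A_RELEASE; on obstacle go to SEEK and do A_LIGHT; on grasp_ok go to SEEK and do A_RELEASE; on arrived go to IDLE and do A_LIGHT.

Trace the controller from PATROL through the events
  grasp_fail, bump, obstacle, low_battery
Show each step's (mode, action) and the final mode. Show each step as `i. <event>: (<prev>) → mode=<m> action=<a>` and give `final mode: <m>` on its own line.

1. grasp_fail: (PATROL) → mode=IDLE action=A_LIGHT
2. bump: (IDLE) → mode=SEEK action=A_RELEASE
3. obstacle: (SEEK) → mode=IDLE action=A_LIGHT
4. low_battery: (IDLE) → mode=SEEK action=A_GO

final mode: SEEK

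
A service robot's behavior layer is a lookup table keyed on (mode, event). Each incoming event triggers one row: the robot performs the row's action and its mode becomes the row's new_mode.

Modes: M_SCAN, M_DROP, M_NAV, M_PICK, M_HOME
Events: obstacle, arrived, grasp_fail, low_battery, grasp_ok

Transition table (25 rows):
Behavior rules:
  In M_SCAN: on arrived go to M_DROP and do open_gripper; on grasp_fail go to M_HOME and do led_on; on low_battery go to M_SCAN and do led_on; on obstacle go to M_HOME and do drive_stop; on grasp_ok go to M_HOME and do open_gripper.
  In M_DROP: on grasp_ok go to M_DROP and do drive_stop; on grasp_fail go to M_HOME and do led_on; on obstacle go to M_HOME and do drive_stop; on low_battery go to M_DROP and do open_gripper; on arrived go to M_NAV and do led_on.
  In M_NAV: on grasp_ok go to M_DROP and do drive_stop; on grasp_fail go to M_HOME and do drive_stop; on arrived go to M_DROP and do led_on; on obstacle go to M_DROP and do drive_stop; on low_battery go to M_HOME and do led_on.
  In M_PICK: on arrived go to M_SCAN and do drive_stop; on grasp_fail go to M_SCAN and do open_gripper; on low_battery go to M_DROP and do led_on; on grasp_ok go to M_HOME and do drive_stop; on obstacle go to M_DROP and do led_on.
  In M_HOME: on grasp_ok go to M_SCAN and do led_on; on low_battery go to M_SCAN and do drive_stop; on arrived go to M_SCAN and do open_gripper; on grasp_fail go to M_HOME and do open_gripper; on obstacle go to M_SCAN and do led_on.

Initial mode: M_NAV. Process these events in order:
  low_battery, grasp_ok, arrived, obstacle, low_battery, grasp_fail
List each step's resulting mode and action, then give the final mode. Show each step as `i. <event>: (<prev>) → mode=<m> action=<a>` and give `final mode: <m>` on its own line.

1. low_battery: (M_NAV) → mode=M_HOME action=led_on
2. grasp_ok: (M_HOME) → mode=M_SCAN action=led_on
3. arrived: (M_SCAN) → mode=M_DROP action=open_gripper
4. obstacle: (M_DROP) → mode=M_HOME action=drive_stop
5. low_battery: (M_HOME) → mode=M_SCAN action=drive_stop
6. grasp_fail: (M_SCAN) → mode=M_HOME action=led_on

final mode: M_HOME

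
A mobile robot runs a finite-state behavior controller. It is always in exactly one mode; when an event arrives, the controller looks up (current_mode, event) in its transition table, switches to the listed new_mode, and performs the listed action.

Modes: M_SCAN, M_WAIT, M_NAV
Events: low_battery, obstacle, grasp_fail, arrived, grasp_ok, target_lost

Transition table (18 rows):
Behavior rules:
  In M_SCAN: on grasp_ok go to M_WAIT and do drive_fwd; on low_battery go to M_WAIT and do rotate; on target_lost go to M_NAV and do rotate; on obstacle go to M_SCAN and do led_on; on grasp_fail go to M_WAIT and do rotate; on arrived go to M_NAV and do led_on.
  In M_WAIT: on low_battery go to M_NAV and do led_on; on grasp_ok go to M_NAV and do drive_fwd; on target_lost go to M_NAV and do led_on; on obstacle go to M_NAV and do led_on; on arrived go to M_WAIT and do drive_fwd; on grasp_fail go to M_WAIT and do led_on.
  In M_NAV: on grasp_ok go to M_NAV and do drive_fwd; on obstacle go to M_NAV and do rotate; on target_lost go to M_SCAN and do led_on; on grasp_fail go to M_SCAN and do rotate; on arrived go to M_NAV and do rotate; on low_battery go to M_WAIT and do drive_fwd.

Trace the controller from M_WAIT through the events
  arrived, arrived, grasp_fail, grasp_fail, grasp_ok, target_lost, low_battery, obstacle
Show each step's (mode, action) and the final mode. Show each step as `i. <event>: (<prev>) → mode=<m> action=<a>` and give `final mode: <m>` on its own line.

1. arrived: (M_WAIT) → mode=M_WAIT action=drive_fwd
2. arrived: (M_WAIT) → mode=M_WAIT action=drive_fwd
3. grasp_fail: (M_WAIT) → mode=M_WAIT action=led_on
4. grasp_fail: (M_WAIT) → mode=M_WAIT action=led_on
5. grasp_ok: (M_WAIT) → mode=M_NAV action=drive_fwd
6. target_lost: (M_NAV) → mode=M_SCAN action=led_on
7. low_battery: (M_SCAN) → mode=M_WAIT action=rotate
8. obstacle: (M_WAIT) → mode=M_NAV action=led_on

final mode: M_NAV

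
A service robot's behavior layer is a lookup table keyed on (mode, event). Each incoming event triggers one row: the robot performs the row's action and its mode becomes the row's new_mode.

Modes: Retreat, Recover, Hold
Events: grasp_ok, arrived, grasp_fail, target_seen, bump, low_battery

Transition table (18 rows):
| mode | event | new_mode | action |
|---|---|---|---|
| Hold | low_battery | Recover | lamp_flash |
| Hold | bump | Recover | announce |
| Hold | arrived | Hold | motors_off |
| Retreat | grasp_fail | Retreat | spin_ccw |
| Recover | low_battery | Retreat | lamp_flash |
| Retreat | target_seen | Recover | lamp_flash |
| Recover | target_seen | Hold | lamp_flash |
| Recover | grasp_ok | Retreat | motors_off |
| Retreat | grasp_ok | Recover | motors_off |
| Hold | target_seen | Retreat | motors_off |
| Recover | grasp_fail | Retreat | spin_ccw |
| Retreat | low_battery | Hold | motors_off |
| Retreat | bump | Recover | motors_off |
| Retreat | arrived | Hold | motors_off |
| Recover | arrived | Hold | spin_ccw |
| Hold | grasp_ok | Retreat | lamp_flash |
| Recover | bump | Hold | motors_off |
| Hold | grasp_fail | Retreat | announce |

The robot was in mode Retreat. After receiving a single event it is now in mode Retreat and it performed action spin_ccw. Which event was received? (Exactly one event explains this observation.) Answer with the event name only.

try grasp_ok: (Retreat, grasp_ok) → (Recover, motors_off)
try arrived: (Retreat, arrived) → (Hold, motors_off)
try grasp_fail: (Retreat, grasp_fail) → (Retreat, spin_ccw)  ← matches
try target_seen: (Retreat, target_seen) → (Recover, lamp_flash)
try bump: (Retreat, bump) → (Recover, motors_off)
try low_battery: (Retreat, low_battery) → (Hold, motors_off)

grasp_fail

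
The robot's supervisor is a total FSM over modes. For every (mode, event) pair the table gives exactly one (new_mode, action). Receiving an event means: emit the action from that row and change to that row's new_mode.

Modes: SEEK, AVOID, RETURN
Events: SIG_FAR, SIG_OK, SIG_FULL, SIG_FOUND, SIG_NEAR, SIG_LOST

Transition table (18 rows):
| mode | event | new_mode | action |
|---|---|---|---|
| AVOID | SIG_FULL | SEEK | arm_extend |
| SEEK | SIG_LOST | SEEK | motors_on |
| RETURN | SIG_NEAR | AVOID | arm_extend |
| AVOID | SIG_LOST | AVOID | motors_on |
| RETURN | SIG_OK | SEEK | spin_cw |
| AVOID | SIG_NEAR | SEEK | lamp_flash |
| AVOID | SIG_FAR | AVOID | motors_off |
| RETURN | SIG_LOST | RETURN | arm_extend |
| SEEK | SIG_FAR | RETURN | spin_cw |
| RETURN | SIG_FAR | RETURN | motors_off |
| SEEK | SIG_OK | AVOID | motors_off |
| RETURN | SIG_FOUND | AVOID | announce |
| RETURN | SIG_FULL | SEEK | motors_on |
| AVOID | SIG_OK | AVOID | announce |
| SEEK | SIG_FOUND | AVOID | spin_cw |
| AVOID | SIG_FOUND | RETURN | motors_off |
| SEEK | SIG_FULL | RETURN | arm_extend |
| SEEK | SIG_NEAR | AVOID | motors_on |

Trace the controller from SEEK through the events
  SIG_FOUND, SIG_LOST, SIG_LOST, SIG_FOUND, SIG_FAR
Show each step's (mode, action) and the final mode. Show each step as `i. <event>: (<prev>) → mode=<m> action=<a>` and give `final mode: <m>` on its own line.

final mode: RETURN

1. SIG_FOUND: (SEEK) → mode=AVOID action=spin_cw
2. SIG_LOST: (AVOID) → mode=AVOID action=motors_on
3. SIG_LOST: (AVOID) → mode=AVOID action=motors_on
4. SIG_FOUND: (AVOID) → mode=RETURN action=motors_off
5. SIG_FAR: (RETURN) → mode=RETURN action=motors_off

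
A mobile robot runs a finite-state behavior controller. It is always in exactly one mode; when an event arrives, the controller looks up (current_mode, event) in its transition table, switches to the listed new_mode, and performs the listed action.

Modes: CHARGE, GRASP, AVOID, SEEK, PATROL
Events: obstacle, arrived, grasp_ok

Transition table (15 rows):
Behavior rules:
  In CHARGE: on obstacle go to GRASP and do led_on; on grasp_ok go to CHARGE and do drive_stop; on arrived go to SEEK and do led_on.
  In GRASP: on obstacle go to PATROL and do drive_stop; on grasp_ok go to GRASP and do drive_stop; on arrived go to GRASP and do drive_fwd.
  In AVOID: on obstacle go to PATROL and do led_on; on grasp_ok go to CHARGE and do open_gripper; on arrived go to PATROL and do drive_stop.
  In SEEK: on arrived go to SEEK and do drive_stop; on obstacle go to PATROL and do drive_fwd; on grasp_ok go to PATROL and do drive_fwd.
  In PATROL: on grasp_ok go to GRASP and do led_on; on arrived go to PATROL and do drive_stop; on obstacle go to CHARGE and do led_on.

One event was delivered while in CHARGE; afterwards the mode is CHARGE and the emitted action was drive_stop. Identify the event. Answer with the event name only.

try obstacle: (CHARGE, obstacle) → (GRASP, led_on)
try arrived: (CHARGE, arrived) → (SEEK, led_on)
try grasp_ok: (CHARGE, grasp_ok) → (CHARGE, drive_stop)  ← matches

grasp_ok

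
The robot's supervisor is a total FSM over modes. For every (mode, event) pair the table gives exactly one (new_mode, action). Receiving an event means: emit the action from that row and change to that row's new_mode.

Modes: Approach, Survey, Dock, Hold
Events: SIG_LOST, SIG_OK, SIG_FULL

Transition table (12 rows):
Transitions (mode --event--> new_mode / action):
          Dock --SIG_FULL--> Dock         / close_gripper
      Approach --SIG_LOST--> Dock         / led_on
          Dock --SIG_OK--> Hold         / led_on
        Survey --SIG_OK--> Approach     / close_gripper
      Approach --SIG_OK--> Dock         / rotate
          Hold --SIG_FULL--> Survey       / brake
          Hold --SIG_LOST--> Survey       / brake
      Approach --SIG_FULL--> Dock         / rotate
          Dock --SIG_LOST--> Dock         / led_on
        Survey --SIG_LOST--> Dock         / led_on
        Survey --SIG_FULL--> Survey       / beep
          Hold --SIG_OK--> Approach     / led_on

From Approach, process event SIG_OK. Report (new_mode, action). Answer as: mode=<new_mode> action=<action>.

current mode = Approach; filter table to that mode:
  (Approach, SIG_LOST) → (Dock, led_on)
  (Approach, SIG_OK) → (Dock, rotate)  ← event matches
  (Approach, SIG_FULL) → (Dock, rotate)
event = SIG_OK selects (Dock, rotate)

mode=Dock action=rotate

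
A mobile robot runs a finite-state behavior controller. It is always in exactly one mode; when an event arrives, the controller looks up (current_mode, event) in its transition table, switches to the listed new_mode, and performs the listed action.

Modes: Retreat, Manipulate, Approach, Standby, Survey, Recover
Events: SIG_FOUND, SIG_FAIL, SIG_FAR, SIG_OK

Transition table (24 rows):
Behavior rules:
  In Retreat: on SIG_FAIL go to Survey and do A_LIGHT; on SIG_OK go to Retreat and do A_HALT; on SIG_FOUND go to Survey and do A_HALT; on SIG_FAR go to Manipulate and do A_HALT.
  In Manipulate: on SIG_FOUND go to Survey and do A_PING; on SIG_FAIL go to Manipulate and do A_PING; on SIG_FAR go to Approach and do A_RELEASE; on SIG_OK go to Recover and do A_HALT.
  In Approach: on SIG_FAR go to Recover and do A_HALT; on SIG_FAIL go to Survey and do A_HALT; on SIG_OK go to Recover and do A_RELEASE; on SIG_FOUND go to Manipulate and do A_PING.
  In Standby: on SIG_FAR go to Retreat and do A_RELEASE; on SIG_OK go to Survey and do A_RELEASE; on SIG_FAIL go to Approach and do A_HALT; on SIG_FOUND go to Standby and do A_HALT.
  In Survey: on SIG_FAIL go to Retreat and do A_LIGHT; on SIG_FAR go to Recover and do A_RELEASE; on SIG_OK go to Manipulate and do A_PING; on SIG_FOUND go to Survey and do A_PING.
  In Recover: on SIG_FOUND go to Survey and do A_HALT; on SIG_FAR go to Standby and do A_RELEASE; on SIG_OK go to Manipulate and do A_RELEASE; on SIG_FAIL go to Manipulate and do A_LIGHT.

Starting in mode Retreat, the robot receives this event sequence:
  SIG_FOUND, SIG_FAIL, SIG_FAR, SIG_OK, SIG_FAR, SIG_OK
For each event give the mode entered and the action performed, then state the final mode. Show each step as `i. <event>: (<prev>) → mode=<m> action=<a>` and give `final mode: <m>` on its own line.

1. SIG_FOUND: (Retreat) → mode=Survey action=A_HALT
2. SIG_FAIL: (Survey) → mode=Retreat action=A_LIGHT
3. SIG_FAR: (Retreat) → mode=Manipulate action=A_HALT
4. SIG_OK: (Manipulate) → mode=Recover action=A_HALT
5. SIG_FAR: (Recover) → mode=Standby action=A_RELEASE
6. SIG_OK: (Standby) → mode=Survey action=A_RELEASE

final mode: Survey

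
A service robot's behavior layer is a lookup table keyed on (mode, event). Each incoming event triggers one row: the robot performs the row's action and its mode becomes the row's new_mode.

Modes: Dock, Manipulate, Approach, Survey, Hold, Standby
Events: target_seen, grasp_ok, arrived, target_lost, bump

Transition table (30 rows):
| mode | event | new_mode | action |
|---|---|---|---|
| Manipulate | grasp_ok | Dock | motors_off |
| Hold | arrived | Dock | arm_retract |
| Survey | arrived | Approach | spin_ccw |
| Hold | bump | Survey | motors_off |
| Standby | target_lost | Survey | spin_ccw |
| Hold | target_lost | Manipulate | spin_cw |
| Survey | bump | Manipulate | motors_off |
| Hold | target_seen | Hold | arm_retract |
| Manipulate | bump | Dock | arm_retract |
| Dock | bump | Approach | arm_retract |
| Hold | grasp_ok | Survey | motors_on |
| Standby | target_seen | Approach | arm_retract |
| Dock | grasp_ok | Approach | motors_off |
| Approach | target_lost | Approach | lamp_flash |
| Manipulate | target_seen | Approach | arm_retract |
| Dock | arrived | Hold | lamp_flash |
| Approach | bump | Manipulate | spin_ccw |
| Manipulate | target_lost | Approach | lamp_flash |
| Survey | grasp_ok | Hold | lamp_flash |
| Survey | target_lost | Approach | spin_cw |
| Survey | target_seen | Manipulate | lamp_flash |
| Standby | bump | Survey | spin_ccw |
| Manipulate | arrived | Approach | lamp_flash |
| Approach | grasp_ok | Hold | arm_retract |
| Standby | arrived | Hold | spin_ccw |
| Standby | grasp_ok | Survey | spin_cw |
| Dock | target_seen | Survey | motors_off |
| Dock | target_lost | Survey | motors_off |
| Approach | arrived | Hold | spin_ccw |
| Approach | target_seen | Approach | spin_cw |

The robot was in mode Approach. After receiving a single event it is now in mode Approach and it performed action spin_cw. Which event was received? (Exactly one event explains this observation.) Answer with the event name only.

target_seen

try target_seen: (Approach, target_seen) → (Approach, spin_cw)  ← matches
try grasp_ok: (Approach, grasp_ok) → (Hold, arm_retract)
try arrived: (Approach, arrived) → (Hold, spin_ccw)
try target_lost: (Approach, target_lost) → (Approach, lamp_flash)
try bump: (Approach, bump) → (Manipulate, spin_ccw)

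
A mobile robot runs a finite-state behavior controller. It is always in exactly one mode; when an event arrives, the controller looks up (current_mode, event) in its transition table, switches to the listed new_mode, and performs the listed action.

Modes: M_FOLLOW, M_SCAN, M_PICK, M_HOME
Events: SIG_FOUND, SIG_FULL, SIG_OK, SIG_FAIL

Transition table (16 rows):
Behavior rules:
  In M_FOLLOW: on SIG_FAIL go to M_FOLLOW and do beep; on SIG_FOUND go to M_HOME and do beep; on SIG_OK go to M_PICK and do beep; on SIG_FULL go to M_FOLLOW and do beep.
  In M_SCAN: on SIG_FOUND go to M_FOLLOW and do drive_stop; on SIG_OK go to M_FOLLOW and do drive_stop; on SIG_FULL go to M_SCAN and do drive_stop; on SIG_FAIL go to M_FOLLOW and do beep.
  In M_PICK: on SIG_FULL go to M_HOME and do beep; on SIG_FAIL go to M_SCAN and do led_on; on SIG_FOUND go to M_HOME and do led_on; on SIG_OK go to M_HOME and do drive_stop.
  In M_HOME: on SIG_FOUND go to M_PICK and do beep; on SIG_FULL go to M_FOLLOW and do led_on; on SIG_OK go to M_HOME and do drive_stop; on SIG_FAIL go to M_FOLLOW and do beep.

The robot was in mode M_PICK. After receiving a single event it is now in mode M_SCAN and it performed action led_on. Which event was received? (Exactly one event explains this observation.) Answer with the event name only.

SIG_FAIL

try SIG_FOUND: (M_PICK, SIG_FOUND) → (M_HOME, led_on)
try SIG_FULL: (M_PICK, SIG_FULL) → (M_HOME, beep)
try SIG_OK: (M_PICK, SIG_OK) → (M_HOME, drive_stop)
try SIG_FAIL: (M_PICK, SIG_FAIL) → (M_SCAN, led_on)  ← matches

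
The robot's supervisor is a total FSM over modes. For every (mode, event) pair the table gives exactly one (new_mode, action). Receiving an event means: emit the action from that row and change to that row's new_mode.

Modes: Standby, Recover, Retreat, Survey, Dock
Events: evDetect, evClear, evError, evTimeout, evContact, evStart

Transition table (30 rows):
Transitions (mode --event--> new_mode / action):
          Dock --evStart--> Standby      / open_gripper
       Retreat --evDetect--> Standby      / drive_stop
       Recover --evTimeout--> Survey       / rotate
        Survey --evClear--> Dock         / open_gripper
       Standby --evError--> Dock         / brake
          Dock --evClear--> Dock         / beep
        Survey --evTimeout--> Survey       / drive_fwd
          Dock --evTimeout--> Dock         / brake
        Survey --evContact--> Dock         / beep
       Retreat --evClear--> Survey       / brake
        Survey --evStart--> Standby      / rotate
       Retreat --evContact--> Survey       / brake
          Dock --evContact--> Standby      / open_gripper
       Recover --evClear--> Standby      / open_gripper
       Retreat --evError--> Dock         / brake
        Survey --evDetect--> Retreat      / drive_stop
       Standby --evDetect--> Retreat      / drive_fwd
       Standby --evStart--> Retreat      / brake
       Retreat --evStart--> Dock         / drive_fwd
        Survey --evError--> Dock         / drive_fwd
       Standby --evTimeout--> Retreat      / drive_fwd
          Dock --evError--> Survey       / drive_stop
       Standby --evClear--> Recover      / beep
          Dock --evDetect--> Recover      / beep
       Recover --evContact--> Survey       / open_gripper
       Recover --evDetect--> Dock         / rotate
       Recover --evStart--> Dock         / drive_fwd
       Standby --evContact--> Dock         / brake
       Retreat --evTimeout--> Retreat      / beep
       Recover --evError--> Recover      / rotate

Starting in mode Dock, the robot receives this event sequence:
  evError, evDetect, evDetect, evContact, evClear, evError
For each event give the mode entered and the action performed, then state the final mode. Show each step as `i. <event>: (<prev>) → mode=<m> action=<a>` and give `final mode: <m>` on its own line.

1. evError: (Dock) → mode=Survey action=drive_stop
2. evDetect: (Survey) → mode=Retreat action=drive_stop
3. evDetect: (Retreat) → mode=Standby action=drive_stop
4. evContact: (Standby) → mode=Dock action=brake
5. evClear: (Dock) → mode=Dock action=beep
6. evError: (Dock) → mode=Survey action=drive_stop

final mode: Survey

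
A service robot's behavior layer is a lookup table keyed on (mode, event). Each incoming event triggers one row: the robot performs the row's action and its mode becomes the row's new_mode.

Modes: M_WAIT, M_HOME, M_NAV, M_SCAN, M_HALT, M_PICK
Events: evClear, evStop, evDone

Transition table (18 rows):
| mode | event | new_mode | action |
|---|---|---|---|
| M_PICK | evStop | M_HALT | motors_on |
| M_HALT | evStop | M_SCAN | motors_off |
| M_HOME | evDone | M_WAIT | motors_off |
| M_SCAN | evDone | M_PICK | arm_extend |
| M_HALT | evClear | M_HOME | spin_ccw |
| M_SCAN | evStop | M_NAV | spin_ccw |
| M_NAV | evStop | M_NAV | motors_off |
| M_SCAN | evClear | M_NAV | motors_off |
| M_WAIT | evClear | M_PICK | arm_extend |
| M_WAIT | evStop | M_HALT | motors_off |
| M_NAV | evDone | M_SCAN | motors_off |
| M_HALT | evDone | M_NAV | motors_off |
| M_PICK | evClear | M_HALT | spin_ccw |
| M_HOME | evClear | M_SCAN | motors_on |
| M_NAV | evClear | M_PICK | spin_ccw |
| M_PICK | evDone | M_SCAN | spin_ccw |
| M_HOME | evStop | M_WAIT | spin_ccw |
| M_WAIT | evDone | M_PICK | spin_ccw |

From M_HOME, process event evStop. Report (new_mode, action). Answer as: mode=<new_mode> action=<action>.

mode=M_WAIT action=spin_ccw

current mode = M_HOME; filter table to that mode:
  (M_HOME, evDone) → (M_WAIT, motors_off)
  (M_HOME, evClear) → (M_SCAN, motors_on)
  (M_HOME, evStop) → (M_WAIT, spin_ccw)  ← event matches
event = evStop selects (M_WAIT, spin_ccw)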